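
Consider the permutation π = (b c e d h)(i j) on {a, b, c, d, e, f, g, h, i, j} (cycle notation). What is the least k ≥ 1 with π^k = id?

The cycle type of π is (5, 2, 1, 1, 1).
The order of π is the least common multiple of its cycle lengths: lcm(5, 2) = 10.

10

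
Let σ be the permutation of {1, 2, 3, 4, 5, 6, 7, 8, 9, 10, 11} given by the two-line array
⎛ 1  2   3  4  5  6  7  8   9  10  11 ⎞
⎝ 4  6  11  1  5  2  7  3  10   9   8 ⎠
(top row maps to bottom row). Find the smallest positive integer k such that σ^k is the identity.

6

Decomposing into disjoint cycles gives cycle lengths 3, 2, 2, 2, 1, 1.
The order is lcm(3, 2, 2, 2) = 6.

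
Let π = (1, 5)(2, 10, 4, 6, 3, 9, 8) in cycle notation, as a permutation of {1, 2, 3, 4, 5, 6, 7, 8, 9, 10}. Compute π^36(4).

4 lies in the 7-cycle (2, 10, 4, 6, 3, 9, 8).
On a 7-cycle, π^7 is the identity, so π^36 = π^1 there (36 ≡ 1 mod 7).
Advancing 1 step from 4: 4 → 6.

6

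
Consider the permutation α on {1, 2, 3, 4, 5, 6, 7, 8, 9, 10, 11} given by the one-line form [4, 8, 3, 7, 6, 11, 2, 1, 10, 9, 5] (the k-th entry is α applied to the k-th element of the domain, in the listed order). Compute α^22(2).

Tracing 2 → 8 → … returns to 2 after 5 steps, so 2 lies in a 5-cycle (1, 4, 7, 2, 8).
Since the cycle has length 5, α^22 acts on it the same as α^2 (22 mod 5 = 2).
Advancing 2 steps from 2: 2 → 8 → 1.

1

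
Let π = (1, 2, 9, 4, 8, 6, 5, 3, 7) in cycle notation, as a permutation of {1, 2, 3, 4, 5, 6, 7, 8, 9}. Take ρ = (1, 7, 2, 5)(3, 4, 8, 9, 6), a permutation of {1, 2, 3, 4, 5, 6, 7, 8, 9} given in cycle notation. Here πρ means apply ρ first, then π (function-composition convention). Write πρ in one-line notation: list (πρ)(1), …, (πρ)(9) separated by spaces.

1 3 8 6 2 7 9 4 5

Chase each element through ρ then π: 1 → 7 → 1; 2 → 5 → 3; 3 → 4 → 8; 4 → 8 → 6; 5 → 1 → 2; 6 → 3 → 7; 7 → 2 → 9; 8 → 9 → 4; 9 → 6 → 5.
Collecting the images, πρ = [1 3 8 6 2 7 9 4 5].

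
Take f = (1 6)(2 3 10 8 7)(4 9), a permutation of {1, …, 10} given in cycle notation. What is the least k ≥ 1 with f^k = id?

10

The disjoint cycles have lengths 5, 2, 2, 1.
The order of f is the least common multiple of its cycle lengths: lcm(5, 2, 2) = 10.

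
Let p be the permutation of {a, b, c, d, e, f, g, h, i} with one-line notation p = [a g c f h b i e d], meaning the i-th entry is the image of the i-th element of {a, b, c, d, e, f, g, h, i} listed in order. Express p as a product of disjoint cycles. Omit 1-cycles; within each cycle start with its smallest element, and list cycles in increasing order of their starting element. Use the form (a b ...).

Iterating p from b gives b → g → i → d → f → b; that is the 5-cycle (b g i d f).
Continuing from each remaining unvisited element yields (b g i d f)(e h).

(b g i d f)(e h)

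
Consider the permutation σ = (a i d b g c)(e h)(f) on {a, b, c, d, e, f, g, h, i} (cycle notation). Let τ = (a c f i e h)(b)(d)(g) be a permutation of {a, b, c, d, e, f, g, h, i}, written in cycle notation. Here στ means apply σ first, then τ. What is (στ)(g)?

f

σ(g) = c, then τ(c) = f; composing gives (στ)(g) = f.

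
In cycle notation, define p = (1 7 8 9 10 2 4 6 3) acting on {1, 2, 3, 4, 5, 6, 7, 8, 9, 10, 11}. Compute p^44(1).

1 lies in the 9-cycle (1 7 8 9 10 2 4 6 3).
Powers repeat with period 9 on this cycle, and 44 mod 9 = 8, so p^44(1) = p^8(1).
Advancing 8 steps from 1: 1 → 7 → 8 → 9 → 10 → 2 → 4 → 6 → 3.

3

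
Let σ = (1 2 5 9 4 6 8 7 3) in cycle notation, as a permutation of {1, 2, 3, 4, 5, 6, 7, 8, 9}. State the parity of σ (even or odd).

The cycle lengths are 9.
A cycle is odd iff its length is even; σ has 0 even-length cycles, so sgn(σ) = (−1)^0 and σ is even.

even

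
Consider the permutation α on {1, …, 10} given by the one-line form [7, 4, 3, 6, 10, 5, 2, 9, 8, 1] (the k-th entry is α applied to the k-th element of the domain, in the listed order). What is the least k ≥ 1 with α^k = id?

14

Decomposing into disjoint cycles gives cycle lengths 7, 2, 1.
The order is lcm(7, 2) = 14.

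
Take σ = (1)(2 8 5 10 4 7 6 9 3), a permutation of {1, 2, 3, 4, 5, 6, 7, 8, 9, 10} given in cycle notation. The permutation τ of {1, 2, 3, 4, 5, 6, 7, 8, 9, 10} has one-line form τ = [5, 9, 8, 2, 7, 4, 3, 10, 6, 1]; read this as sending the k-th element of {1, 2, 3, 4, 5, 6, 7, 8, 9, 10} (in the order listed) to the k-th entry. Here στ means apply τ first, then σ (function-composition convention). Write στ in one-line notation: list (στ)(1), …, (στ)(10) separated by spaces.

For each element, apply τ then σ: 1 → 5 → 10; 2 → 9 → 3; 3 → 8 → 5; 4 → 2 → 8; 5 → 7 → 6; 6 → 4 → 7; 7 → 3 → 2; 8 → 10 → 4; 9 → 6 → 9; 10 → 1 → 1.
Collecting the images, στ = [10 3 5 8 6 7 2 4 9 1].

10 3 5 8 6 7 2 4 9 1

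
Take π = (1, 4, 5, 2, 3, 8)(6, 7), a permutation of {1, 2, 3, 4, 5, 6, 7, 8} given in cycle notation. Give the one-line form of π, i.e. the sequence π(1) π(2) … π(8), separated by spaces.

Image by image: 1↦4, 2↦3, 3↦8, 4↦5, 5↦2, 6↦7, 7↦6, 8↦1.
So the one-line form is 4 3 8 5 2 7 6 1.

4 3 8 5 2 7 6 1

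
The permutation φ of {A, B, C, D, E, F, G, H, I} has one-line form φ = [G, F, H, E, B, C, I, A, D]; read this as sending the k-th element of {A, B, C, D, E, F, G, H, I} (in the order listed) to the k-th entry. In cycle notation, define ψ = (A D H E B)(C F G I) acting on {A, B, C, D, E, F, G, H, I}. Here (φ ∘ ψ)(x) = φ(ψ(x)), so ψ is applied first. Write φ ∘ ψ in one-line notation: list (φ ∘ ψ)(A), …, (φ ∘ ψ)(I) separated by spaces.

(φ ∘ ψ)(x) = φ(ψ(x)). Computing each image: φ(ψ(A)) = φ(D) = E, φ(ψ(B)) = φ(A) = G, φ(ψ(C)) = φ(F) = C, φ(ψ(D)) = φ(H) = A, φ(ψ(E)) = φ(B) = F, φ(ψ(F)) = φ(G) = I, φ(ψ(G)) = φ(I) = D, φ(ψ(H)) = φ(E) = B, φ(ψ(I)) = φ(C) = H.
Hence φ ∘ ψ = [E G C A F I D B H].

E G C A F I D B H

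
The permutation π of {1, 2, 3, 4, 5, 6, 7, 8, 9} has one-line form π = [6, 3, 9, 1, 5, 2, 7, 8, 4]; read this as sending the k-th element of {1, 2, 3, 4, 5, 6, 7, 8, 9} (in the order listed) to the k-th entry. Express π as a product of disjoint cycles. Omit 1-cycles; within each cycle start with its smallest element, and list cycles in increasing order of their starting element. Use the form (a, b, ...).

(1, 6, 2, 3, 9, 4)

Iterating π from 1 gives 1 → 6 → 2 → 3 → 9 → 4 → 1; that is the 6-cycle (1, 6, 2, 3, 9, 4).
Continuing from each remaining unvisited element yields (1, 6, 2, 3, 9, 4).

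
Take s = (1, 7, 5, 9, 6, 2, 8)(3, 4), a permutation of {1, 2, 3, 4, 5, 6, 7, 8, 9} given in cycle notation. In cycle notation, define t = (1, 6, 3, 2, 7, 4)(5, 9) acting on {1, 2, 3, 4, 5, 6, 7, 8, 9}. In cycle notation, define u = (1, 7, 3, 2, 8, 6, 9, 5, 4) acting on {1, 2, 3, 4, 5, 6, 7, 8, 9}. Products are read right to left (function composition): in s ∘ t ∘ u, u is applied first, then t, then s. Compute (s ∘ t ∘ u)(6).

Chase 6: u(6) = 9; t(9) = 5; s(5) = 9. Hence (s ∘ t ∘ u)(6) = 9.

9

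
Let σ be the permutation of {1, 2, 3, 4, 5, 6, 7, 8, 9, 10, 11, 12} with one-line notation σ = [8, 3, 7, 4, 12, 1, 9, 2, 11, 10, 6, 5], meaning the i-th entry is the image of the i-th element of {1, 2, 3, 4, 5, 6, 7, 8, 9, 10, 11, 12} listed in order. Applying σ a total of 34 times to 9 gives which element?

Tracing 9 → 11 → … returns to 9 after 8 steps, so 9 lies in an 8-cycle (1, 8, 2, 3, 7, 9, 11, 6).
Since the cycle has length 8, σ^34 acts on it the same as σ^2 (34 mod 8 = 2).
Stepping 2 places around the cycle: 9 → 11 → 6.

6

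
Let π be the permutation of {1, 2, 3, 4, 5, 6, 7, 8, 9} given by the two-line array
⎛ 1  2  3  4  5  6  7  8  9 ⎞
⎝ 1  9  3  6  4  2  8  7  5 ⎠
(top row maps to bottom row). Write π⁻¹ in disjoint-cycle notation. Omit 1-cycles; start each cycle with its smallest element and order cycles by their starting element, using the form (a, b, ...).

First write π in disjoint cycles: (2, 9, 5, 4, 6)(7, 8).
Reversing each cycle (and rotating so the smallest element leads) gives π⁻¹ = (2, 6, 4, 5, 9)(7, 8).

(2, 6, 4, 5, 9)(7, 8)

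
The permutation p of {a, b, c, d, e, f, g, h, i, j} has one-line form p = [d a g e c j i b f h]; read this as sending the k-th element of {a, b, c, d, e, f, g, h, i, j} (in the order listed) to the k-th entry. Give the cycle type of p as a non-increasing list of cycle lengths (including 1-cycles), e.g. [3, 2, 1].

The disjoint cycles are (a, d, e, c, g, i, f, j, h, b), with lengths 10 in non-increasing order.

[10]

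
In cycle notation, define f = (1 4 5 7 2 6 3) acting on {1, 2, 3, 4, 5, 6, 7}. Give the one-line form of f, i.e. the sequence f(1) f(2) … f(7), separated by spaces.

4 6 1 5 7 3 2

Reading each image from the cycles: 1↦4, 2↦6, 3↦1, 4↦5, 5↦7, 6↦3, 7↦2.
Listing these in domain order gives 4 6 1 5 7 3 2.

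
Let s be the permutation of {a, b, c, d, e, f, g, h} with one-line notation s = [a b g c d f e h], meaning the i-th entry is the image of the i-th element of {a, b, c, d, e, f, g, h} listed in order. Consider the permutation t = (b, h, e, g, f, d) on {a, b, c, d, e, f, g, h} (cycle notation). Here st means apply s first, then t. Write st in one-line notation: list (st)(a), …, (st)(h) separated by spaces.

a h f c b d g e

(st)(x) = t(s(x)). Computing each image: t(s(a)) = t(a) = a, t(s(b)) = t(b) = h, t(s(c)) = t(g) = f, t(s(d)) = t(c) = c, t(s(e)) = t(d) = b, t(s(f)) = t(f) = d, t(s(g)) = t(e) = g, t(s(h)) = t(h) = e.
Hence st = [a h f c b d g e].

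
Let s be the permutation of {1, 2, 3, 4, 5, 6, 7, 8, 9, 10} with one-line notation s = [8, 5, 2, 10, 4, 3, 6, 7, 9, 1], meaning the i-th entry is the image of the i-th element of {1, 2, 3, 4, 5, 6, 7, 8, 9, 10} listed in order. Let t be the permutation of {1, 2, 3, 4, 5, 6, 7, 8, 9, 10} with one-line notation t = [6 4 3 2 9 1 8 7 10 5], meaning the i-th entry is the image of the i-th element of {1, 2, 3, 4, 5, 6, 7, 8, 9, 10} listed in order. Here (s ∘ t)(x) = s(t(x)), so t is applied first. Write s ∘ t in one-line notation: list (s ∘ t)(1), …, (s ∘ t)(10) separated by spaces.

For each element, apply t then s: 1 → 6 → 3; 2 → 4 → 10; 3 → 3 → 2; 4 → 2 → 5; 5 → 9 → 9; 6 → 1 → 8; 7 → 8 → 7; 8 → 7 → 6; 9 → 10 → 1; 10 → 5 → 4.
Collecting the images, s ∘ t = [3 10 2 5 9 8 7 6 1 4].

3 10 2 5 9 8 7 6 1 4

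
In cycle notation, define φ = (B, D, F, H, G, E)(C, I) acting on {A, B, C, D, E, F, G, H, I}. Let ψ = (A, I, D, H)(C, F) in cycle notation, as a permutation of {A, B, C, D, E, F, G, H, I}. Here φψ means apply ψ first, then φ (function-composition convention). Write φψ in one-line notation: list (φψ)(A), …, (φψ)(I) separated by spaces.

Chase each element through ψ then φ: A → I → C; B → B → D; C → F → H; D → H → G; E → E → B; F → C → I; G → G → E; H → A → A; I → D → F.
Collecting the images, φψ = [C D H G B I E A F].

C D H G B I E A F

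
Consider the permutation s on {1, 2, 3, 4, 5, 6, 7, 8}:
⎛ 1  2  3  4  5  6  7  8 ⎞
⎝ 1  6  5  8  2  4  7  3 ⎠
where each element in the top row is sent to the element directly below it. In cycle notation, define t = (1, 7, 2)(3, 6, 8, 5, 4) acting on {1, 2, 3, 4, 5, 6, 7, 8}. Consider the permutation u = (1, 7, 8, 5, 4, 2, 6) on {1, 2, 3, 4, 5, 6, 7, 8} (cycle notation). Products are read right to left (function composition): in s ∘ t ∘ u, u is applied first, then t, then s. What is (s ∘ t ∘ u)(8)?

Chase 8: u(8) = 5; t(5) = 4; s(4) = 8. Hence (s ∘ t ∘ u)(8) = 8.

8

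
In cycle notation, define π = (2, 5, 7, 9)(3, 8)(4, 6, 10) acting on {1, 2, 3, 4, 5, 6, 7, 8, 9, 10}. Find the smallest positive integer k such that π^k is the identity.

The cycle type of π is (4, 3, 2, 1).
Since disjoint cycles commute, ord(π) = lcm(4, 3, 2) = 12.

12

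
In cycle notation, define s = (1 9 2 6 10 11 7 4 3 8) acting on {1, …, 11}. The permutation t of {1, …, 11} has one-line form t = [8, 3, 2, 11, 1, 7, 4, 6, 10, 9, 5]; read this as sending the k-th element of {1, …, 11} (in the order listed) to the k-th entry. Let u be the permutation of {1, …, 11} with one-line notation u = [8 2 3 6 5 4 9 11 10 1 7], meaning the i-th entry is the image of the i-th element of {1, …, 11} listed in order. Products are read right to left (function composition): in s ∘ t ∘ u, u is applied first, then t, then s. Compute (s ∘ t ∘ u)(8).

5

Chase 8: u(8) = 11; t(11) = 5; s(5) = 5. Hence (s ∘ t ∘ u)(8) = 5.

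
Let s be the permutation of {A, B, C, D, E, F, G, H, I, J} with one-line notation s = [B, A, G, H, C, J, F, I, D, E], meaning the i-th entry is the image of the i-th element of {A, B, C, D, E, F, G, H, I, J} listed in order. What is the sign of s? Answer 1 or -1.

In disjoint-cycle form the cycle lengths are 5, 3, 2.
A cycle of length ℓ contributes ℓ−1 transpositions, so s is a product of 4 + 2 + 1 = 7 transpositions — odd.

-1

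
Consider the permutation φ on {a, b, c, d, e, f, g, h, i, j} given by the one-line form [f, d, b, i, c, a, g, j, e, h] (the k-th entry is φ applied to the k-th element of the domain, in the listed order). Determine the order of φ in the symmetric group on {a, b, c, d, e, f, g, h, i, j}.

10

The disjoint-cycle form of φ has cycle lengths 5, 2, 2, 1.
The order of φ is the least common multiple of its cycle lengths: lcm(5, 2, 2) = 10.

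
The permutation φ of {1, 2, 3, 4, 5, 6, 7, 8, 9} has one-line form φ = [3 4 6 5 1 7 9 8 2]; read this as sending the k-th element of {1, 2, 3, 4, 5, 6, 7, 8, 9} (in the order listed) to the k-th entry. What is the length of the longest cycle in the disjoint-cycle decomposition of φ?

8

Decomposing into disjoint cycles gives (1 3 6 7 9 2 4 5); the longest has length 8.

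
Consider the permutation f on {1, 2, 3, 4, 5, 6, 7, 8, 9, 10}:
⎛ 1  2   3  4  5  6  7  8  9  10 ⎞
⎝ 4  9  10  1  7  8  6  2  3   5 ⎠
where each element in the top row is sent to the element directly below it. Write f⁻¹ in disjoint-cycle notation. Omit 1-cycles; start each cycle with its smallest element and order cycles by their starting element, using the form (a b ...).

First write f in disjoint cycles: (1 4)(2 9 3 10 5 7 6 8).
The inverse reverses every cycle; in canonical form, f⁻¹ = (1 4)(2 8 6 7 5 10 3 9).

(1 4)(2 8 6 7 5 10 3 9)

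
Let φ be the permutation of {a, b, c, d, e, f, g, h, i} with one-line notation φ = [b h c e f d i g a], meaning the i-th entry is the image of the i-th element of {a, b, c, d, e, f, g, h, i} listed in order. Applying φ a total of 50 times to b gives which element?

b

Tracing b → h → … returns to b after 5 steps, so b lies in a 5-cycle (a, b, h, g, i).
Since the cycle has length 5, φ^50 acts on it the same as φ^0 (50 mod 5 = 0).
So φ^50(b) = b.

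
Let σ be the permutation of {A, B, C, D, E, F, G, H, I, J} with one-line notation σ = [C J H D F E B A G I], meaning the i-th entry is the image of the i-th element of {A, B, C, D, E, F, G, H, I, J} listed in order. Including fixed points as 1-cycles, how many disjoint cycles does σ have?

4

The cycle decomposition is (A C H)(B J I G)(D)(E F), which has 4 cycles (counting 1-cycles).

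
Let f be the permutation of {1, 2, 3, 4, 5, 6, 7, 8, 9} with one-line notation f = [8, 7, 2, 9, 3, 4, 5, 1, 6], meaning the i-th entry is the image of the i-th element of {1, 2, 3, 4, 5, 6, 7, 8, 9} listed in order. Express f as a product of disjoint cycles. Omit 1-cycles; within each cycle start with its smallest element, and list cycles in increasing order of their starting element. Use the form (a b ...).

(1 8)(2 7 5 3)(4 9 6)

From 1: 1 → 8 → 1, closing the cycle (1 8).
Continuing from each remaining unvisited element yields (1 8)(2 7 5 3)(4 9 6).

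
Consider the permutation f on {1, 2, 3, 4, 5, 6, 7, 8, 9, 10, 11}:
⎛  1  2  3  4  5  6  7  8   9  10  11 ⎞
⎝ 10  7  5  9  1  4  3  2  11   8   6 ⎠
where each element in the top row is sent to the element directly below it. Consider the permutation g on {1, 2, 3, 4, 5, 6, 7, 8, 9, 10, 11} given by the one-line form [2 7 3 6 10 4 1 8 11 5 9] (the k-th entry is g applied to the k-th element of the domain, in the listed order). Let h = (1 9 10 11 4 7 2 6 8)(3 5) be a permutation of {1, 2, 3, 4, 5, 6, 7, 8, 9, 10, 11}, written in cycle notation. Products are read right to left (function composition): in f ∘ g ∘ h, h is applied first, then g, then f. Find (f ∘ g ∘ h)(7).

3

Apply the permutations in order: h(7) = 2, then g(2) = 7, then f(7) = 3. So (f ∘ g ∘ h)(7) = 3.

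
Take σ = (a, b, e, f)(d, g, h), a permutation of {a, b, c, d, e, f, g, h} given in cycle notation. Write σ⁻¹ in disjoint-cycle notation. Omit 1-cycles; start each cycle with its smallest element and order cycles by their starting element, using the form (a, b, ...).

Inverting a permutation written in cycle notation just reverses the order within every cycle.
Reversing each cycle of σ and rotating so the smallest element leads gives (a, f, e, b)(d, h, g).

(a, f, e, b)(d, h, g)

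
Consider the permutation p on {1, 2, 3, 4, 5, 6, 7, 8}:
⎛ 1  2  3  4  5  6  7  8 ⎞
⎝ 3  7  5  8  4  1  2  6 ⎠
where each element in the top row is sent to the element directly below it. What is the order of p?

Decomposing into disjoint cycles gives cycle lengths 6, 2.
The order of p is the least common multiple of its cycle lengths: lcm(6, 2) = 6.

6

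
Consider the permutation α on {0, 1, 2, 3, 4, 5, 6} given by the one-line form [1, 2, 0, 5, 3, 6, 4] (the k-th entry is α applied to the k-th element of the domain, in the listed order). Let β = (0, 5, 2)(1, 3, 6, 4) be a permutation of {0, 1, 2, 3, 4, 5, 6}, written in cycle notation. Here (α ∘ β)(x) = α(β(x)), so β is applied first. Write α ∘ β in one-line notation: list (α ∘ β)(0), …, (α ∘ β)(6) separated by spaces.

6 5 1 4 2 0 3

(α ∘ β)(x) = α(β(x)). Computing each image: α(β(0)) = α(5) = 6, α(β(1)) = α(3) = 5, α(β(2)) = α(0) = 1, α(β(3)) = α(6) = 4, α(β(4)) = α(1) = 2, α(β(5)) = α(2) = 0, α(β(6)) = α(4) = 3.
Hence α ∘ β = [6 5 1 4 2 0 3].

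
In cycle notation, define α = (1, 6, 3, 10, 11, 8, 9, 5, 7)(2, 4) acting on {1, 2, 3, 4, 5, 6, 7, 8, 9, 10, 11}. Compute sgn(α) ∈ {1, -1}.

-1

The cycle lengths are 9, 2.
A cycle of length ℓ contributes ℓ−1 transpositions, so α is a product of 8 + 1 = 9 transpositions — odd.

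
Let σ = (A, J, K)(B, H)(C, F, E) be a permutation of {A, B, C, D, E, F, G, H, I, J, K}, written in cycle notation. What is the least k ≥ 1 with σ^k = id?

The cycle type of σ is (3, 3, 2, 1, 1, 1).
The order is lcm(3, 3, 2) = 6.

6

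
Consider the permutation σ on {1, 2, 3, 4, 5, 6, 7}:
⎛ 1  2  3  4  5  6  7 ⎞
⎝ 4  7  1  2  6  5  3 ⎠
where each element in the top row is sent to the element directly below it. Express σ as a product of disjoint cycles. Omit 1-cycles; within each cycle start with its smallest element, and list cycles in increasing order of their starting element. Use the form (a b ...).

(1 4 2 7 3)(5 6)

Iterating σ from 1 gives 1 → 4 → 2 → 7 → 3 → 1; that is the 5-cycle (1 4 2 7 3).
Repeating from the next unused element and collecting all non-trivial cycles gives (1 4 2 7 3)(5 6).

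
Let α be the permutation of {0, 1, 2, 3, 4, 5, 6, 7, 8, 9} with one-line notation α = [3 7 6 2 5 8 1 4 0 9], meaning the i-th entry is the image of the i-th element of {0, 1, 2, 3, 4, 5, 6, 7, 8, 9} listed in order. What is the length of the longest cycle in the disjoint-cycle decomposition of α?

9

Decomposing into disjoint cycles gives (0, 3, 2, 6, 1, 7, 4, 5, 8); the longest has length 9.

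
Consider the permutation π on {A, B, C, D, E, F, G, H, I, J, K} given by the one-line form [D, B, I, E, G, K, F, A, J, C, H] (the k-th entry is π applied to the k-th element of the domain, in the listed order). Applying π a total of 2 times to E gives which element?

F

Tracing E → G → … returns to E after 7 steps, so E lies in a 7-cycle (A D E G F K H).
Advancing 2 steps from E: E → G → F.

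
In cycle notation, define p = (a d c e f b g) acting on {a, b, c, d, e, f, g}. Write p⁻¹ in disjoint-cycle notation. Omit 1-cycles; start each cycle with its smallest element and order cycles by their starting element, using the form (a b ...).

(a g b f e c d)

Inverting a permutation written in cycle notation just reverses the order within every cycle.
After reversing and putting each cycle's least element first, p⁻¹ = (a g b f e c d).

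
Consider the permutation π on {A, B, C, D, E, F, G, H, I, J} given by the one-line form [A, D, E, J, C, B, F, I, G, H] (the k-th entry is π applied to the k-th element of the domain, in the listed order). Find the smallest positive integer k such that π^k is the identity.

14

Writing π as disjoint cycles, the cycle lengths are 7, 2, 1.
The order of π is the least common multiple of its cycle lengths: lcm(7, 2) = 14.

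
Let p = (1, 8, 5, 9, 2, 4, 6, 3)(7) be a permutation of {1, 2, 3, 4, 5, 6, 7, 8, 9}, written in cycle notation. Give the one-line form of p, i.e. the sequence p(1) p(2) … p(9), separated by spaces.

Image by image: 1→8, 2→4, 3→1, 4→6, 5→9, 6→3, 7→7, 8→5, 9→2.
Listing these in domain order gives 8 4 1 6 9 3 7 5 2.

8 4 1 6 9 3 7 5 2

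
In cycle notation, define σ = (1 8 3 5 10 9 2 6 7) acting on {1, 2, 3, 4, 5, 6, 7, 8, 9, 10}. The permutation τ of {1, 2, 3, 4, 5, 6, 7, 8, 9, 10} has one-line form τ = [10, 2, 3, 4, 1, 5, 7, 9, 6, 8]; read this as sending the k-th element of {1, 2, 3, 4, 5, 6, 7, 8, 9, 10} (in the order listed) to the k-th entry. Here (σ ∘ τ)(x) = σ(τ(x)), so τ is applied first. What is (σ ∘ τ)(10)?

3

(σ ∘ τ)(10) = σ(τ(10)). τ(10) = 8, then σ(8) = 3. So (σ ∘ τ)(10) = 3.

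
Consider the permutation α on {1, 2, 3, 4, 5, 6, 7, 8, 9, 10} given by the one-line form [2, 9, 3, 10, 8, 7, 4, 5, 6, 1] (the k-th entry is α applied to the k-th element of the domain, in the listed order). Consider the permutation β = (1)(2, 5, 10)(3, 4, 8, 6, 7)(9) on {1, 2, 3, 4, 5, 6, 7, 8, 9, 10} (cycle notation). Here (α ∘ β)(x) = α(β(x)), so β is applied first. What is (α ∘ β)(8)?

7

β(8) = 6, then α(6) = 7; composing gives (α ∘ β)(8) = 7.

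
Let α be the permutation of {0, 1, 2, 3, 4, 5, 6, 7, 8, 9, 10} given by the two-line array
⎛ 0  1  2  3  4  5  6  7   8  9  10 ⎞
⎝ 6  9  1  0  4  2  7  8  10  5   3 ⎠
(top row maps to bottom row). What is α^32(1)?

1

Tracing 1 → 9 → … returns to 1 after 4 steps, so 1 lies in a 4-cycle (1 9 5 2).
Powers repeat with period 4 on this cycle, and 32 mod 4 = 0, so α^32(1) = α^0(1).
So α^32(1) = 1.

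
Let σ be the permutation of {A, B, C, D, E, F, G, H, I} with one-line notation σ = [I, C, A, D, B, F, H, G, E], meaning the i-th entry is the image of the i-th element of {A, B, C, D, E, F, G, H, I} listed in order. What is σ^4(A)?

Tracing A → I → … returns to A after 5 steps, so A lies in a 5-cycle (A I E B C).
Stepping 4 places around the cycle: A → I → E → B → C.

C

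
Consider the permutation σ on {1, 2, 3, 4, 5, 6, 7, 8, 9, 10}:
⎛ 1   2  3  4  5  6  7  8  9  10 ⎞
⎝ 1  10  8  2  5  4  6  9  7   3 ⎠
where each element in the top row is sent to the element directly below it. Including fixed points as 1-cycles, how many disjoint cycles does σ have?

3

The cycle decomposition is (1)(2, 10, 3, 8, 9, 7, 6, 4)(5), which has 3 cycles (counting 1-cycles).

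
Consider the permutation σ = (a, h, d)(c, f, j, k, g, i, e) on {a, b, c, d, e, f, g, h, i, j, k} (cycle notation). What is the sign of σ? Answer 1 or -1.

1

The cycle lengths are 7, 3, 1.
A cycle of length ℓ contributes ℓ−1 transpositions, so σ is a product of 6 + 2 = 8 transpositions — even.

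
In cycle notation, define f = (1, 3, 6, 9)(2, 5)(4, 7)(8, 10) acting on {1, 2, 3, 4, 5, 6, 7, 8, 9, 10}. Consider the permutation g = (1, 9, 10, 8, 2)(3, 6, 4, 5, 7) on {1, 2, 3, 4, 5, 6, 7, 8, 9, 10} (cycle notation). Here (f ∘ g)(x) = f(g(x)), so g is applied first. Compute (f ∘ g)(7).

First apply g: g(7) = 3, then f(3) = 6. Thus (f ∘ g)(7) = 6.

6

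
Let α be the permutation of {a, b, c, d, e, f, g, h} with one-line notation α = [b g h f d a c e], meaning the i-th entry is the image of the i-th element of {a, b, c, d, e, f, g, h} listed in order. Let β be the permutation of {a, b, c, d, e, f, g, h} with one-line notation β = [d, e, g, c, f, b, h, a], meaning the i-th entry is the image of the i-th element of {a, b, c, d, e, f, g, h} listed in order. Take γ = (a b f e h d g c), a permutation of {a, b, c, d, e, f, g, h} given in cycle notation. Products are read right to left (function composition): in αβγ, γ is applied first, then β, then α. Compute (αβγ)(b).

g

Chase b: γ(b) = f; β(f) = b; α(b) = g. Hence (αβγ)(b) = g.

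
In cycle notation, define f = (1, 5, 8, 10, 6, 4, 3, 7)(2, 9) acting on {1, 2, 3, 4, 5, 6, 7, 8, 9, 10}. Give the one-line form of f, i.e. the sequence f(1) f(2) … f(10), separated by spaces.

5 9 7 3 8 4 1 10 2 6

Image by image: 1→5, 2→9, 3→7, 4→3, 5→8, 6→4, 7→1, 8→10, 9→2, 10→6.
Listing these in domain order gives 5 9 7 3 8 4 1 10 2 6.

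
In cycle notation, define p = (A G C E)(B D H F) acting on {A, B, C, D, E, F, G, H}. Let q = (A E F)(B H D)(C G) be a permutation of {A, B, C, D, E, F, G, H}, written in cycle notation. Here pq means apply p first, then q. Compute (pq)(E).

First apply p: p(E) = A, then q(A) = E. Thus (pq)(E) = E.

E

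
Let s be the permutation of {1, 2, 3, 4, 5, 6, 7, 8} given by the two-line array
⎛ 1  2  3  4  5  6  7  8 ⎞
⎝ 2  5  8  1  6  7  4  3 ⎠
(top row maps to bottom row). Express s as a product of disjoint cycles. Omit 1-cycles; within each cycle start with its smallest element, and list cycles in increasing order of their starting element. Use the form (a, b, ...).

(1, 2, 5, 6, 7, 4)(3, 8)

Iterating s from 1 gives 1 → 2 → 5 → 6 → 7 → 4 → 1; that is the 6-cycle (1, 2, 5, 6, 7, 4).
Repeating from the next unused element and collecting all non-trivial cycles gives (1, 2, 5, 6, 7, 4)(3, 8).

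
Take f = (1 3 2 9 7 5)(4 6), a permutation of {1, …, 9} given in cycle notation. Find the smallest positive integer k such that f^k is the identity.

The disjoint cycles have lengths 6, 2, 1.
The order is lcm(6, 2) = 6.

6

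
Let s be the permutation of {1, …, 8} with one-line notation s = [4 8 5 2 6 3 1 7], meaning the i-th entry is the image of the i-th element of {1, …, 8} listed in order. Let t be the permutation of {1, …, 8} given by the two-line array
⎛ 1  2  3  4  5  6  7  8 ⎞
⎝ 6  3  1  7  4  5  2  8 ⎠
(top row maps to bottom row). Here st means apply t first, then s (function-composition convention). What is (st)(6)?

First apply t: t(6) = 5, then s(5) = 6. Thus (st)(6) = 6.

6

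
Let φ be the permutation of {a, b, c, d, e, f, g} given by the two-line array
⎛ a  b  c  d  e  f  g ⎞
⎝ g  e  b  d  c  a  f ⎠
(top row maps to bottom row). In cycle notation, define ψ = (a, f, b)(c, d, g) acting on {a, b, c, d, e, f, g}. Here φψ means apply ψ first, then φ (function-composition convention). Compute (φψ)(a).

a

ψ(a) = f, then φ(f) = a; composing gives (φψ)(a) = a.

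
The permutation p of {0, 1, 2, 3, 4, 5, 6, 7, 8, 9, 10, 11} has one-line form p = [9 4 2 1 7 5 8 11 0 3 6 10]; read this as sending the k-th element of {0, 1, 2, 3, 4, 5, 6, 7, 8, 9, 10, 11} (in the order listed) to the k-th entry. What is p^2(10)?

Tracing 10 → 6 → … returns to 10 after 10 steps, so 10 lies in a 10-cycle (0, 9, 3, 1, 4, 7, 11, 10, 6, 8).
Stepping 2 places around the cycle: 10 → 6 → 8.

8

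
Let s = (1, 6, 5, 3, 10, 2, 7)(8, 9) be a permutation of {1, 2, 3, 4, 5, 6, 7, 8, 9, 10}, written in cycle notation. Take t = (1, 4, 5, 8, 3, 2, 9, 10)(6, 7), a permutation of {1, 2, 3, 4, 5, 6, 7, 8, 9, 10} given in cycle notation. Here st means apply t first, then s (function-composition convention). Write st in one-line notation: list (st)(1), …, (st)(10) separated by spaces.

4 8 7 3 9 1 5 10 2 6

(st)(x) = s(t(x)). Computing each image: s(t(1)) = s(4) = 4, s(t(2)) = s(9) = 8, s(t(3)) = s(2) = 7, s(t(4)) = s(5) = 3, s(t(5)) = s(8) = 9, s(t(6)) = s(7) = 1, s(t(7)) = s(6) = 5, s(t(8)) = s(3) = 10, s(t(9)) = s(10) = 2, s(t(10)) = s(1) = 6.
Hence st = [4 8 7 3 9 1 5 10 2 6].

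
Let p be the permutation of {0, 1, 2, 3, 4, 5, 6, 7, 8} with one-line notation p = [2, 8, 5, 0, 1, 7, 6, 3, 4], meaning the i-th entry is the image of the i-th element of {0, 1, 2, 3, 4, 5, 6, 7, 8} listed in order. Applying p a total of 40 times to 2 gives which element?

2

Tracing 2 → 5 → … returns to 2 after 5 steps, so 2 lies in a 5-cycle (0, 2, 5, 7, 3).
Since the cycle has length 5, p^40 acts on it the same as p^0 (40 mod 5 = 0).
So p^40(2) = 2.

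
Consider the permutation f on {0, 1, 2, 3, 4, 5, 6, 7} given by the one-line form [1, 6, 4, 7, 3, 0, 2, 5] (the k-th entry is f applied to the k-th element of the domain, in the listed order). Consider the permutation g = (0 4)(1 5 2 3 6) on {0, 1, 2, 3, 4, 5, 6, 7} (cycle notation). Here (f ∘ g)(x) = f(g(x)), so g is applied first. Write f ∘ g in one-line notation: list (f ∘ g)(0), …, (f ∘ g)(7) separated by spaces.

3 0 7 2 1 4 6 5

(f ∘ g)(x) = f(g(x)). Computing each image: f(g(0)) = f(4) = 3, f(g(1)) = f(5) = 0, f(g(2)) = f(3) = 7, f(g(3)) = f(6) = 2, f(g(4)) = f(0) = 1, f(g(5)) = f(2) = 4, f(g(6)) = f(1) = 6, f(g(7)) = f(7) = 5.
Hence f ∘ g = [3 0 7 2 1 4 6 5].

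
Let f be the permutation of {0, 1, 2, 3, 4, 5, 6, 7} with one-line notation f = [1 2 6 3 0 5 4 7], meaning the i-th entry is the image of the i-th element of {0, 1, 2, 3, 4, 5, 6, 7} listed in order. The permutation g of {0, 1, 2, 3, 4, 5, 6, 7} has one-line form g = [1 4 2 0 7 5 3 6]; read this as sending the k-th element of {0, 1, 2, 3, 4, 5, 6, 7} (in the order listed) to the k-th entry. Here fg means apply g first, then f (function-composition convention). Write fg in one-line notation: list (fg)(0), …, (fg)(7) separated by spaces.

2 0 6 1 7 5 3 4

(fg)(x) = f(g(x)). Computing each image: f(g(0)) = f(1) = 2, f(g(1)) = f(4) = 0, f(g(2)) = f(2) = 6, f(g(3)) = f(0) = 1, f(g(4)) = f(7) = 7, f(g(5)) = f(5) = 5, f(g(6)) = f(3) = 3, f(g(7)) = f(6) = 4.
Hence fg = [2 0 6 1 7 5 3 4].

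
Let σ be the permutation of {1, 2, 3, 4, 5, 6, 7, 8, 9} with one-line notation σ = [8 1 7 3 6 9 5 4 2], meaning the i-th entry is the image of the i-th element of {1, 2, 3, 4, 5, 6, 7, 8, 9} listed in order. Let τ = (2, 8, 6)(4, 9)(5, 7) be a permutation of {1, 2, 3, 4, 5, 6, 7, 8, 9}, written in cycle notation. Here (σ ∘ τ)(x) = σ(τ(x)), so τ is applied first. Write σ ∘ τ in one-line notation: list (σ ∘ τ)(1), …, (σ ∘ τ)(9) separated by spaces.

For each element, apply τ then σ: 1 → 1 → 8; 2 → 8 → 4; 3 → 3 → 7; 4 → 9 → 2; 5 → 7 → 5; 6 → 2 → 1; 7 → 5 → 6; 8 → 6 → 9; 9 → 4 → 3.
Collecting the images, σ ∘ τ = [8 4 7 2 5 1 6 9 3].

8 4 7 2 5 1 6 9 3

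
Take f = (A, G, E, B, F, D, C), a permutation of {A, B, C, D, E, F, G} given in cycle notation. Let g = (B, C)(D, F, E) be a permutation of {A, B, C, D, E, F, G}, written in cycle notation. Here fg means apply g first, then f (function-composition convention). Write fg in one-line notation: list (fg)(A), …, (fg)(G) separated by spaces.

For each element, apply g then f: A → A → G; B → C → A; C → B → F; D → F → D; E → D → C; F → E → B; G → G → E.
Collecting the images, fg = [G A F D C B E].

G A F D C B E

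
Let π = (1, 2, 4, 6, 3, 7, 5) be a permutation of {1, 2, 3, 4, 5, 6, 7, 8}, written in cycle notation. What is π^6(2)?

2 lies in the 7-cycle (1, 2, 4, 6, 3, 7, 5).
Stepping 6 places around the cycle: 2 → 4 → 6 → 3 → 7 → 5 → 1.

1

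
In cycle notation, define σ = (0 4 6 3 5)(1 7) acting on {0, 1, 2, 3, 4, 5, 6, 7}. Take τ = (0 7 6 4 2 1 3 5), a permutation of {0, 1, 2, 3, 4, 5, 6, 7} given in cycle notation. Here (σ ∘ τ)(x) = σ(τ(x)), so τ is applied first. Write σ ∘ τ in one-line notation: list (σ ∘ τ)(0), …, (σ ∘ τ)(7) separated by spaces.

1 5 7 0 2 4 6 3

(σ ∘ τ)(x) = σ(τ(x)). Computing each image: σ(τ(0)) = σ(7) = 1, σ(τ(1)) = σ(3) = 5, σ(τ(2)) = σ(1) = 7, σ(τ(3)) = σ(5) = 0, σ(τ(4)) = σ(2) = 2, σ(τ(5)) = σ(0) = 4, σ(τ(6)) = σ(4) = 6, σ(τ(7)) = σ(6) = 3.
Hence σ ∘ τ = [1 5 7 0 2 4 6 3].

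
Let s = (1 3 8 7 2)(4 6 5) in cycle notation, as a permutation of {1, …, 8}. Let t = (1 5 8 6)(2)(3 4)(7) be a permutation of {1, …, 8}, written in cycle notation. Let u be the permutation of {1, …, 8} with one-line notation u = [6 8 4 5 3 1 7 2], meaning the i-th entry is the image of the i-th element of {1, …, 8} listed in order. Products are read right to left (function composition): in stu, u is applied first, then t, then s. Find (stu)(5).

(stu)(5) = s(t(u(5))). u(5) = 3, then t(3) = 4, then s(4) = 6, so the result is 6.

6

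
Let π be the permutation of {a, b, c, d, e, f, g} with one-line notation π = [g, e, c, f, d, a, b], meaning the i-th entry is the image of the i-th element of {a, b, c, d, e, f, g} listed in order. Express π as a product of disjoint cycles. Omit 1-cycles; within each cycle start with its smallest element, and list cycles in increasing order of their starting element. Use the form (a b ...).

From a: a → g → b → e → d → f → a, closing the cycle (a g b e d f).
Continuing from each remaining unvisited element yields (a g b e d f).

(a g b e d f)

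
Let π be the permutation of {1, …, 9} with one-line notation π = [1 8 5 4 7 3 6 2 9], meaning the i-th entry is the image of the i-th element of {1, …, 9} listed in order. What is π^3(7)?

5

Tracing 7 → 6 → … returns to 7 after 4 steps, so 7 lies in a 4-cycle (3, 5, 7, 6).
Advancing 3 steps from 7: 7 → 6 → 3 → 5.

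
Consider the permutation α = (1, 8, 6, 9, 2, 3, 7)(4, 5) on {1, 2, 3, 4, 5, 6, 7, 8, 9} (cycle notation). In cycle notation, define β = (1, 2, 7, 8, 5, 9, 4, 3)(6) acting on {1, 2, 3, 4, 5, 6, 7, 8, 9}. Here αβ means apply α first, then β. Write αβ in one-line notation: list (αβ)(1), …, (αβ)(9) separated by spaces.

5 1 8 9 3 4 2 6 7

For each element, apply α then β: 1 → 8 → 5; 2 → 3 → 1; 3 → 7 → 8; 4 → 5 → 9; 5 → 4 → 3; 6 → 9 → 4; 7 → 1 → 2; 8 → 6 → 6; 9 → 2 → 7.
Collecting the images, αβ = [5 1 8 9 3 4 2 6 7].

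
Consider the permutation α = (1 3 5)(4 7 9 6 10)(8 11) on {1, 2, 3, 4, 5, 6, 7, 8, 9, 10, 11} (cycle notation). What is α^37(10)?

10 lies in the 5-cycle (4 7 9 6 10).
On a 5-cycle, α^5 is the identity, so α^37 = α^2 there (37 ≡ 2 mod 5).
Stepping 2 places around the cycle: 10 → 4 → 7.

7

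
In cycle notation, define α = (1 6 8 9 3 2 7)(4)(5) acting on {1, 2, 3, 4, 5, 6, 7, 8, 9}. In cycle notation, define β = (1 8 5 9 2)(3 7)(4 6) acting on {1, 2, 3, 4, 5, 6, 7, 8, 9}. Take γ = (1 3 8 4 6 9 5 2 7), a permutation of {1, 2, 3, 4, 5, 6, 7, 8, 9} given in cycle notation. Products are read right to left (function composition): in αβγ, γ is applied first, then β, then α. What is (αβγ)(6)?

7

Chase 6: γ(6) = 9; β(9) = 2; α(2) = 7. Hence (αβγ)(6) = 7.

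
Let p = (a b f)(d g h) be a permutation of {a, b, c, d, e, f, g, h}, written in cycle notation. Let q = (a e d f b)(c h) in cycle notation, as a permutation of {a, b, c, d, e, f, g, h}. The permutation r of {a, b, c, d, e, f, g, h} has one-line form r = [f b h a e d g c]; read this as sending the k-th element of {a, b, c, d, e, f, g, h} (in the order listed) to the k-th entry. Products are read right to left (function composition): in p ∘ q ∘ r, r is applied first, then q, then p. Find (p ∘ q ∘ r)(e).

Chase e: r(e) = e; q(e) = d; p(d) = g. Hence (p ∘ q ∘ r)(e) = g.

g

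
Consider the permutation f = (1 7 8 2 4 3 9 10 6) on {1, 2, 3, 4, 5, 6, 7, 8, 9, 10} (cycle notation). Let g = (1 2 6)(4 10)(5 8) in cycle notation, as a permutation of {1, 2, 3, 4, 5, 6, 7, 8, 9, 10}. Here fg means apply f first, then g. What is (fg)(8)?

6

First apply f: f(8) = 2, then g(2) = 6. Thus (fg)(8) = 6.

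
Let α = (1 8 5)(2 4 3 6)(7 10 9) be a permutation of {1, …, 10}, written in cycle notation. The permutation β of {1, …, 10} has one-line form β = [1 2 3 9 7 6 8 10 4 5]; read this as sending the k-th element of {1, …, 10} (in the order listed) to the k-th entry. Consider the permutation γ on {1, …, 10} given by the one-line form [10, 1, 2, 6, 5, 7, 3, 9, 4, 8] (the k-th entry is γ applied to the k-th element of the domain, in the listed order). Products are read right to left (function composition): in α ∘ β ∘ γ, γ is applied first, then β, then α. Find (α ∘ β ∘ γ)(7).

Chase 7: γ(7) = 3; β(3) = 3; α(3) = 6. Hence (α ∘ β ∘ γ)(7) = 6.

6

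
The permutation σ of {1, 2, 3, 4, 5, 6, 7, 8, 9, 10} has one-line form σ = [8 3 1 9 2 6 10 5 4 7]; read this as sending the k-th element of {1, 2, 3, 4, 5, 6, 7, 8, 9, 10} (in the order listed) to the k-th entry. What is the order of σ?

10

The disjoint-cycle form of σ has cycle lengths 5, 2, 2, 1.
Since disjoint cycles commute, ord(σ) = lcm(5, 2, 2) = 10.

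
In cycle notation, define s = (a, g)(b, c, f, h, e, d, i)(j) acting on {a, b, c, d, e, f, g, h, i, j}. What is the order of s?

The disjoint cycles have lengths 7, 2, 1.
The order of s is the least common multiple of its cycle lengths: lcm(7, 2) = 14.

14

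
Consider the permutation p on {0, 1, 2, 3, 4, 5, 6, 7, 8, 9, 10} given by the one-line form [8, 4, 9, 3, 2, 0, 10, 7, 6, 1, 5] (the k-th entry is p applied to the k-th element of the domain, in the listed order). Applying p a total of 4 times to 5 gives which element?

10

Tracing 5 → 0 → … returns to 5 after 5 steps, so 5 lies in a 5-cycle (0 8 6 10 5).
Advancing 4 steps from 5: 5 → 0 → 8 → 6 → 10.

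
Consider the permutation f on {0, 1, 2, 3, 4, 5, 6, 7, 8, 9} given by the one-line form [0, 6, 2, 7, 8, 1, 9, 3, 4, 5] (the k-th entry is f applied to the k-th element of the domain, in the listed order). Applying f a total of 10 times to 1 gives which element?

Tracing 1 → 6 → … returns to 1 after 4 steps, so 1 lies in a 4-cycle (1, 6, 9, 5).
Powers repeat with period 4 on this cycle, and 10 mod 4 = 2, so f^10(1) = f^2(1).
Stepping 2 places around the cycle: 1 → 6 → 9.

9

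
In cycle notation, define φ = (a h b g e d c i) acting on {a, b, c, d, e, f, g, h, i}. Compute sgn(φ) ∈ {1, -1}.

The cycle lengths are 8, 1.
A cycle is odd iff its length is even; φ has 1 even-length cycle, so sgn(φ) = (−1)^1 and φ is odd.

-1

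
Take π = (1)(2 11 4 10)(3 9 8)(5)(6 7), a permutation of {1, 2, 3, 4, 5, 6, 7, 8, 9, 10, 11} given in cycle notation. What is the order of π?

The disjoint cycles have lengths 4, 3, 2, 1, 1.
The order of π is the least common multiple of its cycle lengths: lcm(4, 3, 2) = 12.

12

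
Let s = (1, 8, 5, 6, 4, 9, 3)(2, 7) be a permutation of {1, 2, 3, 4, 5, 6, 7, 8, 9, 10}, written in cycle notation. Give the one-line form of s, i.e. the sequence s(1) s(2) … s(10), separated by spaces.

8 7 1 9 6 4 2 5 3 10

Each element maps to the next entry in its cycle (wrapping to the front): 1↦8, 2↦7, 3↦1, 4↦9, 5↦6, 6↦4, 7↦2, 8↦5, 9↦3, 10↦10.
Listing these in domain order gives 8 7 1 9 6 4 2 5 3 10.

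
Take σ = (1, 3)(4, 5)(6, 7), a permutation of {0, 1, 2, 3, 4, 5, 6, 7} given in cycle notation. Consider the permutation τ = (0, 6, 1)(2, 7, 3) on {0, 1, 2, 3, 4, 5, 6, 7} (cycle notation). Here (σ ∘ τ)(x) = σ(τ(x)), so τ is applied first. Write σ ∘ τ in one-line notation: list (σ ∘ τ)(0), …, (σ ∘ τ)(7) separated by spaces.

7 0 6 2 5 4 3 1

(σ ∘ τ)(x) = σ(τ(x)). Computing each image: σ(τ(0)) = σ(6) = 7, σ(τ(1)) = σ(0) = 0, σ(τ(2)) = σ(7) = 6, σ(τ(3)) = σ(2) = 2, σ(τ(4)) = σ(4) = 5, σ(τ(5)) = σ(5) = 4, σ(τ(6)) = σ(1) = 3, σ(τ(7)) = σ(3) = 1.
Hence σ ∘ τ = [7 0 6 2 5 4 3 1].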